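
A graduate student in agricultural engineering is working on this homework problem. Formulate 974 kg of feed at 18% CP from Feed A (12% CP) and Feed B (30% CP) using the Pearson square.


parts_A = CP_b - target = 30 - 18 = 12
parts_B = target - CP_a = 18 - 12 = 6
total_parts = 12 + 6 = 18
Feed A = 974 * 12 / 18 = 649.33 kg
Feed B = 974 * 6 / 18 = 324.67 kg

649.33 kg


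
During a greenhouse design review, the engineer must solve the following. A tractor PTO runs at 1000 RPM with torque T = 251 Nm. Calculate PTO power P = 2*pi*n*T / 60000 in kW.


P = 2*pi*n*T / 60000
  = 2*pi * 1000 * 251 / 60000
  = 1577079.51 / 60000
  = 26.28 kW


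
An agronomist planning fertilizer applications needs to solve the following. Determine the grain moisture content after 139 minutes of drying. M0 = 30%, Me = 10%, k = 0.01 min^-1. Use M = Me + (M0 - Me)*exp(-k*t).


M = Me + (M0 - Me) * e^(-k*t)
  = 10 + (30 - 10) * e^(-0.01*139)
  = 10 + 20 * e^(-1.390)
  = 10 + 20 * 0.24908
  = 10 + 4.9815
  = 14.98%


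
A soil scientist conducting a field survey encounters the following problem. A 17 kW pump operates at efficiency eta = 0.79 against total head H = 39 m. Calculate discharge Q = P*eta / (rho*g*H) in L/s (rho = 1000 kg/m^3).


Q = (P * 1000 * eta) / (rho * g * H)
  = (17 * 1000 * 0.79) / (1000 * 9.81 * 39)
  = 13430 / 382590
  = 0.03510 m^3/s = 35.10 L/s


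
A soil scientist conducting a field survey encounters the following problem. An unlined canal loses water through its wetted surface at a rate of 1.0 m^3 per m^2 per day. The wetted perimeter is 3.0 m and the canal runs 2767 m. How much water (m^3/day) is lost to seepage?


S = C * P * L
  = 1.0 * 3.0 * 2767
  = 8301 m^3/day


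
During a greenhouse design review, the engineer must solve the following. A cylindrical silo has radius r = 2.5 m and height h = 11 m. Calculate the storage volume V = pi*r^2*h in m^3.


V = pi * r^2 * h
  = pi * 2.5^2 * 11
  = pi * 6.25 * 11
  = 215.98 m^3


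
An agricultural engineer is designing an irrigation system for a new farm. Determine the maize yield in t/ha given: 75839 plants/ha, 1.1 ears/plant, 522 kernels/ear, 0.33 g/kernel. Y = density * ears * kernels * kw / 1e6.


Y = density * ears * kernels * kw
  = 75839 * 1.1 * 522 * 0.33 g/ha
  = 14370428.75 g/ha
  = 14370.43 kg/ha = 14.37 t/ha


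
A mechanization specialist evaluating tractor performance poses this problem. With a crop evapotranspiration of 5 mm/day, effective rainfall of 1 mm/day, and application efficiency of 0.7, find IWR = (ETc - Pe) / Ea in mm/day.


IWR = (ETc - Pe) / Ea
    = (5 - 1) / 0.7
    = 4 / 0.7
    = 5.71 mm/day


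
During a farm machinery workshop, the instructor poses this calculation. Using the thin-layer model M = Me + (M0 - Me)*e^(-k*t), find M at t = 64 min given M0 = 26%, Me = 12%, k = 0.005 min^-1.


M = Me + (M0 - Me) * e^(-k*t)
  = 12 + (26 - 12) * e^(-0.005*64)
  = 12 + 14 * e^(-0.320)
  = 12 + 14 * 0.72615
  = 12 + 10.1661
  = 22.17%


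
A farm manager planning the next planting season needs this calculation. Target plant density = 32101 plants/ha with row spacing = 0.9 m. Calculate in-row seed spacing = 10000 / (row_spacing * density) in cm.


spacing = 10000 / (row_sp * density)
        = 10000 / (0.9 * 32101)
        = 10000 / 28890.90
        = 0.34613 m = 34.61 cm


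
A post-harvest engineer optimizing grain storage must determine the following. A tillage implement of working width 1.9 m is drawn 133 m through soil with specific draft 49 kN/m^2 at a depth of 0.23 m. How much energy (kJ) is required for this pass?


E = k * d * w * L
  = 49 * 0.23 * 1.9 * 133
  = 2847.93 kJ


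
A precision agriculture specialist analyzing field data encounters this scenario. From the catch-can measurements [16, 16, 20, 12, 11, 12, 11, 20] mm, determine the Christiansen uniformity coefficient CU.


xbar = 118 / 8 = 14.750
sum|xi - xbar| = 26
CU = 100 * (1 - 26 / (8 * 14.750))
   = 100 * (1 - 0.2203)
   = 77.97%


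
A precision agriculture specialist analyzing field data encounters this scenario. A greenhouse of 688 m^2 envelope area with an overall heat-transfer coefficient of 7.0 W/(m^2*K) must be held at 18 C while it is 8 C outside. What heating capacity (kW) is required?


dT = 18 - (8) = 10 K
Q = U * A * dT
  = 7.0 * 688 * 10
  = 48160 W = 48.16 kW


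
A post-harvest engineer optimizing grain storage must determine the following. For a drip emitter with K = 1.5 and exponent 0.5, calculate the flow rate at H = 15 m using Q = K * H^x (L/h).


Q = K * H^x
  = 1.5 * 15^0.5
  = 1.5 * 3.8730
  = 5.81 L/h


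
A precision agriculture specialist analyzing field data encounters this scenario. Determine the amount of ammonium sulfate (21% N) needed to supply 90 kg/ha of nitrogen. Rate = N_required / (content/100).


Rate = N_required / (N_content / 100)
     = 90 / (21 / 100)
     = 90 / 0.21
     = 428.57 kg/ha


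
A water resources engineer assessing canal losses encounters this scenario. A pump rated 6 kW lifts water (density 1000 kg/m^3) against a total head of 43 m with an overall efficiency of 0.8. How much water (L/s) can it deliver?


Q = (P * 1000 * eta) / (rho * g * H)
  = (6 * 1000 * 0.8) / (1000 * 9.81 * 43)
  = 4800 / 421830
  = 0.01138 m^3/s = 11.38 L/s


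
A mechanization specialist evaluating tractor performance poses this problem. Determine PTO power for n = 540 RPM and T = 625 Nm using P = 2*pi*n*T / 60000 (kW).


P = 2*pi*n*T / 60000
  = 2*pi * 540 * 625 / 60000
  = 2120575.04 / 60000
  = 35.34 kW


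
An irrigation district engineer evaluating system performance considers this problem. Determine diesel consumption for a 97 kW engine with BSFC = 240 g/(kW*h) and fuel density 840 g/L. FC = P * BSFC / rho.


FC = P * BSFC / rho_fuel
   = 97 * 240 / 840
   = 23280 / 840
   = 27.71 L/h


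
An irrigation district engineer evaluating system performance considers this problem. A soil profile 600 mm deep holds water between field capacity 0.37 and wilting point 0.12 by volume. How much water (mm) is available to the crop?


AW = (FC - WP) * D
   = (0.37 - 0.12) * 600
   = 0.25 * 600
   = 150 mm


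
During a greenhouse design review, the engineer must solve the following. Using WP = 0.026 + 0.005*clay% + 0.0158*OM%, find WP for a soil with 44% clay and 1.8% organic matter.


WP = 0.026 + 0.005*44 + 0.0158*1.8
   = 0.026 + 0.2200 + 0.0284
   = 0.2744


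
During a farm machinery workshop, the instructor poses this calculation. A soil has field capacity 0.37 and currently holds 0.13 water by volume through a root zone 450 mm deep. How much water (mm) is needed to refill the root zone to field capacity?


SMD = (FC - theta) * D
    = (0.37 - 0.13) * 450
    = 0.240 * 450
    = 108 mm


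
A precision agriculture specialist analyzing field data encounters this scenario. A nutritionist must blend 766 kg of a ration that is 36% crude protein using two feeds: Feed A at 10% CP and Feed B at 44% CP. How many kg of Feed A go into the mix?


parts_A = CP_b - target = 44 - 36 = 8
parts_B = target - CP_a = 36 - 10 = 26
total_parts = 8 + 26 = 34
Feed A = 766 * 8 / 34 = 180.24 kg
Feed B = 766 * 26 / 34 = 585.76 kg

180.24 kg


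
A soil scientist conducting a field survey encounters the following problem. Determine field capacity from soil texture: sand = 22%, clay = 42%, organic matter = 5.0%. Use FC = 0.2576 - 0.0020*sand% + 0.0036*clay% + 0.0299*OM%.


FC = 0.2576 - 0.0020*22 + 0.0036*42 + 0.0299*5.0
   = 0.2576 - 0.0440 + 0.1512 + 0.1495
   = 0.5143


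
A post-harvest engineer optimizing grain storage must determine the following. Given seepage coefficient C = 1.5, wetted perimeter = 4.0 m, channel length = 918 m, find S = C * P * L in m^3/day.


S = C * P * L
  = 1.5 * 4.0 * 918
  = 5508 m^3/day


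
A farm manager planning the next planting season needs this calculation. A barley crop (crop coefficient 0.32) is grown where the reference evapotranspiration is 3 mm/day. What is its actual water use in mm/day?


ETc = Kc * ET0
    = 0.32 * 3
    = 0.96 mm/day


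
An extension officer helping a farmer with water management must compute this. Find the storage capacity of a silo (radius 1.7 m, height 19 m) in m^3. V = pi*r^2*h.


V = pi * r^2 * h
  = pi * 1.7^2 * 19
  = pi * 2.89 * 19
  = 172.50 m^3


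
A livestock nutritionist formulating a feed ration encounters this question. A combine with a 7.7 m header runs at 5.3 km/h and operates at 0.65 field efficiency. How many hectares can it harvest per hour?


C = w * v * eta_f / 10
  = 7.7 * 5.3 * 0.65 / 10
  = 26.53 / 10
  = 2.65 ha/h


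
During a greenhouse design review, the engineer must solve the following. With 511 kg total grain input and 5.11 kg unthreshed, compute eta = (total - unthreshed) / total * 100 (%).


eta = (total - unthreshed) / total * 100
    = (511 - 5.11) / 511 * 100
    = 505.89 / 511 * 100
    = 99%


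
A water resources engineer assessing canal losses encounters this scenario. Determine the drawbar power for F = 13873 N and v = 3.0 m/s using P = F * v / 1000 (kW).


P = F * v / 1000
  = 13873 * 3.0 / 1000
  = 41619 / 1000
  = 41.62 kW


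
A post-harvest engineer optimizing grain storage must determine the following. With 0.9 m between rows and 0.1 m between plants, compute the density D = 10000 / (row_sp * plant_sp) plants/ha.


D = 10000 / (row_sp * plant_sp)
  = 10000 / (0.9 * 0.1)
  = 10000 / 0.0900
  = 111111.11 plants/ha


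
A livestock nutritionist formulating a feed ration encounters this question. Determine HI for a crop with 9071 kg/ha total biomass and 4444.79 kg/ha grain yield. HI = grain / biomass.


HI = grain_yield / biomass
   = 4444.79 / 9071
   = 0.49


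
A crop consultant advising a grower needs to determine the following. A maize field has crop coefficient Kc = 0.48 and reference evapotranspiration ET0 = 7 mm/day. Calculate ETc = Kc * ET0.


ETc = Kc * ET0
    = 0.48 * 7
    = 3.36 mm/day


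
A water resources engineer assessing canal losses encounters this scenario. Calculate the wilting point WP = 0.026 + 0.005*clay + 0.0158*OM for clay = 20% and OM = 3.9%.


WP = 0.026 + 0.005*20 + 0.0158*3.9
   = 0.026 + 0.1000 + 0.0616
   = 0.1876


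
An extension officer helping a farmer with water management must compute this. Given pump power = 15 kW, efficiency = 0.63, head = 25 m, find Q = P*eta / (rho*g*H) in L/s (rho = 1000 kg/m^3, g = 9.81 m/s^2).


Q = (P * 1000 * eta) / (rho * g * H)
  = (15 * 1000 * 0.63) / (1000 * 9.81 * 25)
  = 9450 / 245250
  = 0.03853 m^3/s = 38.53 L/s


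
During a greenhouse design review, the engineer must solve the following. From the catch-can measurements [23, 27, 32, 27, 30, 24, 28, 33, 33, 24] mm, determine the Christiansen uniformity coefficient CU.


xbar = 281 / 10 = 28.100
sum|xi - xbar| = 31.200
CU = 100 * (1 - 31.200 / (10 * 28.100))
   = 100 * (1 - 0.1110)
   = 88.90%


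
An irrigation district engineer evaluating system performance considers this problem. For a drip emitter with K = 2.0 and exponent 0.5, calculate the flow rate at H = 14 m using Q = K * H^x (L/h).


Q = K * H^x
  = 2.0 * 14^0.5
  = 2.0 * 3.7417
  = 7.48 L/h


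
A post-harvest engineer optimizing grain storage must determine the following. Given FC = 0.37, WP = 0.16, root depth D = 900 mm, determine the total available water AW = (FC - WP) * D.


AW = (FC - WP) * D
   = (0.37 - 0.16) * 900
   = 0.21 * 900
   = 189 mm


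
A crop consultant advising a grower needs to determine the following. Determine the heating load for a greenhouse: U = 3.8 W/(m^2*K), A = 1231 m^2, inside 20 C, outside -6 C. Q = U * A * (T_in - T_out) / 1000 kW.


dT = 20 - (-6) = 26 K
Q = U * A * dT
  = 3.8 * 1231 * 26
  = 121622.80 W = 121.62 kW


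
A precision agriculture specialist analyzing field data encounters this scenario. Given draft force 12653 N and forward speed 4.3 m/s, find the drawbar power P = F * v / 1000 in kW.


P = F * v / 1000
  = 12653 * 4.3 / 1000
  = 54407.90 / 1000
  = 54.41 kW


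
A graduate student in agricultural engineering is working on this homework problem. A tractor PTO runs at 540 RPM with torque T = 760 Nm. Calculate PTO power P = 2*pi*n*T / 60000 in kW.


P = 2*pi*n*T / 60000
  = 2*pi * 540 * 760 / 60000
  = 2578619.25 / 60000
  = 42.98 kW


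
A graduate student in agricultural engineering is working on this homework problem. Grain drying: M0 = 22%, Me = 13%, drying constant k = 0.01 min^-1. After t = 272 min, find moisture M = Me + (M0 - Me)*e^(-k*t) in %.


M = Me + (M0 - Me) * e^(-k*t)
  = 13 + (22 - 13) * e^(-0.01*272)
  = 13 + 9 * e^(-2.720)
  = 13 + 9 * 0.06587
  = 13 + 0.5929
  = 13.59%


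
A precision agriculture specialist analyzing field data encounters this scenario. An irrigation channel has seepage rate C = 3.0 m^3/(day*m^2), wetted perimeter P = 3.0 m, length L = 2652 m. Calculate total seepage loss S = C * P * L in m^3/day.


S = C * P * L
  = 3.0 * 3.0 * 2652
  = 23868 m^3/day


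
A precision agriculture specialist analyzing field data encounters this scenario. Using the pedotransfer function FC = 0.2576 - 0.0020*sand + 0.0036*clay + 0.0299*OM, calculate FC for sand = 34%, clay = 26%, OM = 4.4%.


FC = 0.2576 - 0.0020*34 + 0.0036*26 + 0.0299*4.4
   = 0.2576 - 0.0680 + 0.0936 + 0.1316
   = 0.4148


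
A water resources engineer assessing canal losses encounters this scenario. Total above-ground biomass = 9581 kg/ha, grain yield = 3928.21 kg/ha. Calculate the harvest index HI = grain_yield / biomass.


HI = grain_yield / biomass
   = 3928.21 / 9581
   = 0.41


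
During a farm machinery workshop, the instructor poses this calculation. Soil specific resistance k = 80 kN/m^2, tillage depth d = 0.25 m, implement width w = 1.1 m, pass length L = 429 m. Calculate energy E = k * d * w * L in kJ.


E = k * d * w * L
  = 80 * 0.25 * 1.1 * 429
  = 9438 kJ


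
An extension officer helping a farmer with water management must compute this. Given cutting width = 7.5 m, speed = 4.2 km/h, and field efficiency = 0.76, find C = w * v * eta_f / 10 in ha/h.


C = w * v * eta_f / 10
  = 7.5 * 4.2 * 0.76 / 10
  = 23.94 / 10
  = 2.39 ha/h


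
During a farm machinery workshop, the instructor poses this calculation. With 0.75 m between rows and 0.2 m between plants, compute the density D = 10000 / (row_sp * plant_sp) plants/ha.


D = 10000 / (row_sp * plant_sp)
  = 10000 / (0.75 * 0.2)
  = 10000 / 0.1500
  = 66666.67 plants/ha


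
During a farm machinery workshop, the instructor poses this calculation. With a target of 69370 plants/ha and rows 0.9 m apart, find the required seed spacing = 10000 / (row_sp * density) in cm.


spacing = 10000 / (row_sp * density)
        = 10000 / (0.9 * 69370)
        = 10000 / 62433
        = 0.16017 m = 16.02 cm


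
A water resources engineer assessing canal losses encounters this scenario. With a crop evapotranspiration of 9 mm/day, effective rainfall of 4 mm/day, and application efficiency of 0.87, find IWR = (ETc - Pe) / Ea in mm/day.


IWR = (ETc - Pe) / Ea
    = (9 - 4) / 0.87
    = 5 / 0.87
    = 5.75 mm/day


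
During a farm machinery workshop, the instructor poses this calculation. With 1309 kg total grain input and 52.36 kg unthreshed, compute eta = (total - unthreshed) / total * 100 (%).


eta = (total - unthreshed) / total * 100
    = (1309 - 52.36) / 1309 * 100
    = 1256.64 / 1309 * 100
    = 96%


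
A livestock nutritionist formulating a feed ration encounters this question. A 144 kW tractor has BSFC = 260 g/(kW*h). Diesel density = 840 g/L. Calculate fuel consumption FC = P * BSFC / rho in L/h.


FC = P * BSFC / rho_fuel
   = 144 * 260 / 840
   = 37440 / 840
   = 44.57 L/h


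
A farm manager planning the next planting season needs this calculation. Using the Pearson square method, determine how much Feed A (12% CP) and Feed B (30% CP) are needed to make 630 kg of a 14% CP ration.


parts_A = CP_b - target = 30 - 14 = 16
parts_B = target - CP_a = 14 - 12 = 2
total_parts = 16 + 2 = 18
Feed A = 630 * 16 / 18 = 560 kg
Feed B = 630 * 2 / 18 = 70 kg

560 kg


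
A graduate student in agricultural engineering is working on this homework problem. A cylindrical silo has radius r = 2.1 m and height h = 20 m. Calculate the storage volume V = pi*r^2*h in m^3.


V = pi * r^2 * h
  = pi * 2.1^2 * 20
  = pi * 4.41 * 20
  = 277.09 m^3


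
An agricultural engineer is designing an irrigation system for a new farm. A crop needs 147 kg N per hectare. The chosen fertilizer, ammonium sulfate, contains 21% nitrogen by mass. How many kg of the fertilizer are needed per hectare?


Rate = N_required / (N_content / 100)
     = 147 / (21 / 100)
     = 147 / 0.21
     = 700 kg/ha


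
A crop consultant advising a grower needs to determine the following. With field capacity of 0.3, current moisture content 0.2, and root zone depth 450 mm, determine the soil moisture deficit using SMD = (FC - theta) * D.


SMD = (FC - theta) * D
    = (0.3 - 0.2) * 450
    = 0.100 * 450
    = 45 mm


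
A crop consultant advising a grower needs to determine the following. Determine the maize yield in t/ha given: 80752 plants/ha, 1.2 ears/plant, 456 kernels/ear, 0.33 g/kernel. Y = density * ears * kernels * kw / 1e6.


Y = density * ears * kernels * kw
  = 80752 * 1.2 * 456 * 0.33 g/ha
  = 14581873.15 g/ha
  = 14581.87 kg/ha = 14.58 t/ha


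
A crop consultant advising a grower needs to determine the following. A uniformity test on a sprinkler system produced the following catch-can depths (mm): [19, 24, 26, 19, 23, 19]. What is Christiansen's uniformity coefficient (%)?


xbar = 130 / 6 = 21.667
sum|xi - xbar| = 16
CU = 100 * (1 - 16 / (6 * 21.667))
   = 100 * (1 - 0.1231)
   = 87.69%


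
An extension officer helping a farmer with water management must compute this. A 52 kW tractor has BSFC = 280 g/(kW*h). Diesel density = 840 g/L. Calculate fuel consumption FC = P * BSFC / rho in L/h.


FC = P * BSFC / rho_fuel
   = 52 * 280 / 840
   = 14560 / 840
   = 17.33 L/h


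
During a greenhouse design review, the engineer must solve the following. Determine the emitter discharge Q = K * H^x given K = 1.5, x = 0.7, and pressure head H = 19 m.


Q = K * H^x
  = 1.5 * 19^0.7
  = 1.5 * 7.8547
  = 11.78 L/h


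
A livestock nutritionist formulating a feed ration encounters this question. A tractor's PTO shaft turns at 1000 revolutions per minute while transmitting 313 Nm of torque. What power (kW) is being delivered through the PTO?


P = 2*pi*n*T / 60000
  = 2*pi * 1000 * 313 / 60000
  = 1966637.00 / 60000
  = 32.78 kW


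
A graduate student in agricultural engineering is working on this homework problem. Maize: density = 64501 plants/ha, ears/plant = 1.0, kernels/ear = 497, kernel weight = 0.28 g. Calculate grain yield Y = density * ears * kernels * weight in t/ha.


Y = density * ears * kernels * kw
  = 64501 * 1.0 * 497 * 0.28 g/ha
  = 8975959.16 g/ha
  = 8975.96 kg/ha = 8.98 t/ha


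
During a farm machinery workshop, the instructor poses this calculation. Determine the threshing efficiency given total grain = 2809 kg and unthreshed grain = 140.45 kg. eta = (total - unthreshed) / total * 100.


eta = (total - unthreshed) / total * 100
    = (2809 - 140.45) / 2809 * 100
    = 2668.55 / 2809 * 100
    = 95%


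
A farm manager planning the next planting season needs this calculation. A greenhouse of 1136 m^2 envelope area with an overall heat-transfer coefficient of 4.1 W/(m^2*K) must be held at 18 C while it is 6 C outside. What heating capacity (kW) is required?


dT = 18 - (6) = 12 K
Q = U * A * dT
  = 4.1 * 1136 * 12
  = 55891.20 W = 55.89 kW


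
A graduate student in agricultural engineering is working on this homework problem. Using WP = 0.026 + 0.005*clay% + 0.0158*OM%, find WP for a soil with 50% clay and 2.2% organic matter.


WP = 0.026 + 0.005*50 + 0.0158*2.2
   = 0.026 + 0.2500 + 0.0348
   = 0.3108


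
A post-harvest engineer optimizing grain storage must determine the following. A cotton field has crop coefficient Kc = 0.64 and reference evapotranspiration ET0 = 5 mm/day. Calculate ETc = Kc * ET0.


ETc = Kc * ET0
    = 0.64 * 5
    = 3.20 mm/day


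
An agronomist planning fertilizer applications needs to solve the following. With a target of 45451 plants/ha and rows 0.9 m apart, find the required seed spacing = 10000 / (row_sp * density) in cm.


spacing = 10000 / (row_sp * density)
        = 10000 / (0.9 * 45451)
        = 10000 / 40905.90
        = 0.24446 m = 24.45 cm


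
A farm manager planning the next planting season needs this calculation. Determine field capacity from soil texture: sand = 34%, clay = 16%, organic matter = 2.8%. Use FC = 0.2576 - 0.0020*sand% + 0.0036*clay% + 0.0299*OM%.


FC = 0.2576 - 0.0020*34 + 0.0036*16 + 0.0299*2.8
   = 0.2576 - 0.0680 + 0.0576 + 0.0837
   = 0.3309


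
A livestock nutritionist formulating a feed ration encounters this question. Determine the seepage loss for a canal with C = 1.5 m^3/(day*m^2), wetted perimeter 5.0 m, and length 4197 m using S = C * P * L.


S = C * P * L
  = 1.5 * 5.0 * 4197
  = 31477.50 m^3/day


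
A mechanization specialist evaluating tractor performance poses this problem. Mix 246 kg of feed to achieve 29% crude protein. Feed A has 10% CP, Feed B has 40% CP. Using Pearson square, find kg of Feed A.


parts_A = CP_b - target = 40 - 29 = 11
parts_B = target - CP_a = 29 - 10 = 19
total_parts = 11 + 19 = 30
Feed A = 246 * 11 / 30 = 90.20 kg
Feed B = 246 * 19 / 30 = 155.80 kg

90.20 kg


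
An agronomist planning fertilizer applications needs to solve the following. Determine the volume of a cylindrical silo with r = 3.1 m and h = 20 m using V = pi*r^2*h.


V = pi * r^2 * h
  = pi * 3.1^2 * 20
  = pi * 9.61 * 20
  = 603.81 m^3


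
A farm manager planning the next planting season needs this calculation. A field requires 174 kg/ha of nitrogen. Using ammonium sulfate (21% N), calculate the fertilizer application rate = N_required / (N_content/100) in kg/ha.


Rate = N_required / (N_content / 100)
     = 174 / (21 / 100)
     = 174 / 0.21
     = 828.57 kg/ha


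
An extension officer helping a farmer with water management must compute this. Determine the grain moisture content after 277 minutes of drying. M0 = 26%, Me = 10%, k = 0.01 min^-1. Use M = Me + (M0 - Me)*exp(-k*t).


M = Me + (M0 - Me) * e^(-k*t)
  = 10 + (26 - 10) * e^(-0.01*277)
  = 10 + 16 * e^(-2.770)
  = 10 + 16 * 0.06266
  = 10 + 1.0026
  = 11.00%


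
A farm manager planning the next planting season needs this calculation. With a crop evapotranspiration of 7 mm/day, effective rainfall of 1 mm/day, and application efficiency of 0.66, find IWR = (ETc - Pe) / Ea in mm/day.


IWR = (ETc - Pe) / Ea
    = (7 - 1) / 0.66
    = 6 / 0.66
    = 9.09 mm/day


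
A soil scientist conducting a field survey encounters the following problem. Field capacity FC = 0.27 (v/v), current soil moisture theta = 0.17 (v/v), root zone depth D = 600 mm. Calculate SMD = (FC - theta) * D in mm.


SMD = (FC - theta) * D
    = (0.27 - 0.17) * 600
    = 0.100 * 600
    = 60 mm


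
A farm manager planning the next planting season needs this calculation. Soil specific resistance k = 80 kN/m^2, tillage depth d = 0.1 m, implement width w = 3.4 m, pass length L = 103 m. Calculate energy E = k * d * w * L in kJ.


E = k * d * w * L
  = 80 * 0.1 * 3.4 * 103
  = 2801.60 kJ


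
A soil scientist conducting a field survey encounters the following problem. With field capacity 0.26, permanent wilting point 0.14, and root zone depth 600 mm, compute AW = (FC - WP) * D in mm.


AW = (FC - WP) * D
   = (0.26 - 0.14) * 600
   = 0.12 * 600
   = 72 mm


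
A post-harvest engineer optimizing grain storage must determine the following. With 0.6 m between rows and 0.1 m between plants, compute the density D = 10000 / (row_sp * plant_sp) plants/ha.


D = 10000 / (row_sp * plant_sp)
  = 10000 / (0.6 * 0.1)
  = 10000 / 0.0600
  = 166666.67 plants/ha


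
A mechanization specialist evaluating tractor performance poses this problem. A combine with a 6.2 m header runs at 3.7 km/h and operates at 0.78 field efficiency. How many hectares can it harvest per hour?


C = w * v * eta_f / 10
  = 6.2 * 3.7 * 0.78 / 10
  = 17.89 / 10
  = 1.79 ha/h


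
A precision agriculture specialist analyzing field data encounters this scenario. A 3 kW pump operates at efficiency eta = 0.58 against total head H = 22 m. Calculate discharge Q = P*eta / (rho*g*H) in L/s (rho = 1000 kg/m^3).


Q = (P * 1000 * eta) / (rho * g * H)
  = (3 * 1000 * 0.58) / (1000 * 9.81 * 22)
  = 1740 / 215820
  = 0.00806 m^3/s = 8.06 L/s


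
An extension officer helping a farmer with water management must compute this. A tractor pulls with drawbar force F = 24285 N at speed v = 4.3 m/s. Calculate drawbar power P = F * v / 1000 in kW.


P = F * v / 1000
  = 24285 * 4.3 / 1000
  = 104425.50 / 1000
  = 104.43 kW


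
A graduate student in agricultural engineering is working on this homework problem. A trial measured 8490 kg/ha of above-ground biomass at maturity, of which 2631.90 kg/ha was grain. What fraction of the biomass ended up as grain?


HI = grain_yield / biomass
   = 2631.90 / 8490
   = 0.31


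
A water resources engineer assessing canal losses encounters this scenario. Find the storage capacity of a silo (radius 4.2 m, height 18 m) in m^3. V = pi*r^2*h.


V = pi * r^2 * h
  = pi * 4.2^2 * 18
  = pi * 17.64 * 18
  = 997.52 m^3


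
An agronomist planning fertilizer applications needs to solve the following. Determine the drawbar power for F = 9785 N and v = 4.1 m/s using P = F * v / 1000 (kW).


P = F * v / 1000
  = 9785 * 4.1 / 1000
  = 40118.50 / 1000
  = 40.12 kW


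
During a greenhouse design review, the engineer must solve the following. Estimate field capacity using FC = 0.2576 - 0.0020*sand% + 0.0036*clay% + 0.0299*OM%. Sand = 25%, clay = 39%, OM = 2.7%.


FC = 0.2576 - 0.0020*25 + 0.0036*39 + 0.0299*2.7
   = 0.2576 - 0.0500 + 0.1404 + 0.0807
   = 0.4287


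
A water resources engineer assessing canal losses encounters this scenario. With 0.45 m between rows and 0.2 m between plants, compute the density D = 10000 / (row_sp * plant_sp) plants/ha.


D = 10000 / (row_sp * plant_sp)
  = 10000 / (0.45 * 0.2)
  = 10000 / 0.0900
  = 111111.11 plants/ha


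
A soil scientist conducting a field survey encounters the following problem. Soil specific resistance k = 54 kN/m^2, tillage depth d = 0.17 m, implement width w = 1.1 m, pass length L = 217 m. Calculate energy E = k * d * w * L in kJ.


E = k * d * w * L
  = 54 * 0.17 * 1.1 * 217
  = 2191.27 kJ


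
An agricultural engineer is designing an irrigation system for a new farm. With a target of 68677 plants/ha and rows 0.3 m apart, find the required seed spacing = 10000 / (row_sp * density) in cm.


spacing = 10000 / (row_sp * density)
        = 10000 / (0.3 * 68677)
        = 10000 / 20603.10
        = 0.48536 m = 48.54 cm


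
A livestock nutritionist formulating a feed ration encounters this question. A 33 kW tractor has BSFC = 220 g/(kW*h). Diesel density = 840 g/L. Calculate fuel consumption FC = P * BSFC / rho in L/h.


FC = P * BSFC / rho_fuel
   = 33 * 220 / 840
   = 7260 / 840
   = 8.64 L/h


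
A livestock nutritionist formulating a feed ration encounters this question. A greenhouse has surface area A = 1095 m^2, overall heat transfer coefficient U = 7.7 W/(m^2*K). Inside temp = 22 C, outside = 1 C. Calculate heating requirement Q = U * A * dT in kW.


dT = 22 - (1) = 21 K
Q = U * A * dT
  = 7.7 * 1095 * 21
  = 177061.50 W = 177.06 kW


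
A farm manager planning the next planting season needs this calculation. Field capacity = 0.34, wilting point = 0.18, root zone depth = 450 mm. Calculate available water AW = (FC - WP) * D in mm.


AW = (FC - WP) * D
   = (0.34 - 0.18) * 450
   = 0.16 * 450
   = 72 mm


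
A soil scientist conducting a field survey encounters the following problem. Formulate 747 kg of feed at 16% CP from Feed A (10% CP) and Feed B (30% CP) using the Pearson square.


parts_A = CP_b - target = 30 - 16 = 14
parts_B = target - CP_a = 16 - 10 = 6
total_parts = 14 + 6 = 20
Feed A = 747 * 14 / 20 = 522.90 kg
Feed B = 747 * 6 / 20 = 224.10 kg

522.90 kg


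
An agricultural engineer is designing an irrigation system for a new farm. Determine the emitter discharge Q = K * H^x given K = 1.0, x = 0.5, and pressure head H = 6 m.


Q = K * H^x
  = 1.0 * 6^0.5
  = 1.0 * 2.4495
  = 2.45 L/h


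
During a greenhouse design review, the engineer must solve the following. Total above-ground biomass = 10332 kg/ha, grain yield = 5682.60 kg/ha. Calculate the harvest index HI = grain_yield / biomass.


HI = grain_yield / biomass
   = 5682.60 / 10332
   = 0.55


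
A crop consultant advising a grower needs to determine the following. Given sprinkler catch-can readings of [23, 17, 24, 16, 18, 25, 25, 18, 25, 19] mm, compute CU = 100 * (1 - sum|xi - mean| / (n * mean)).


xbar = 210 / 10 = 21
sum|xi - xbar| = 34
CU = 100 * (1 - 34 / (10 * 21))
   = 100 * (1 - 0.1619)
   = 83.81%


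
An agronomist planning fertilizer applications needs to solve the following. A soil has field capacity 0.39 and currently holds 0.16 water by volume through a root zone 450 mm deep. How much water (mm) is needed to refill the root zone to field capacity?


SMD = (FC - theta) * D
    = (0.39 - 0.16) * 450
    = 0.230 * 450
    = 103.50 mm


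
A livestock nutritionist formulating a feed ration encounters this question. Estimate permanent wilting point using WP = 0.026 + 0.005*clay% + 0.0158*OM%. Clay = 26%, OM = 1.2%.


WP = 0.026 + 0.005*26 + 0.0158*1.2
   = 0.026 + 0.1300 + 0.0190
   = 0.1750


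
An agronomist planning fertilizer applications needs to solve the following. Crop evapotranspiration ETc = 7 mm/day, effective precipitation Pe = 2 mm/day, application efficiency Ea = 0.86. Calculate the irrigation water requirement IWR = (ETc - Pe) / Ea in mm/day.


IWR = (ETc - Pe) / Ea
    = (7 - 2) / 0.86
    = 5 / 0.86
    = 5.81 mm/day


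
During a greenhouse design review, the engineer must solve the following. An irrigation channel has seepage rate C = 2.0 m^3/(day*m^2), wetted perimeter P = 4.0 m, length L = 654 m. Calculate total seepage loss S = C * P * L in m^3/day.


S = C * P * L
  = 2.0 * 4.0 * 654
  = 5232 m^3/day


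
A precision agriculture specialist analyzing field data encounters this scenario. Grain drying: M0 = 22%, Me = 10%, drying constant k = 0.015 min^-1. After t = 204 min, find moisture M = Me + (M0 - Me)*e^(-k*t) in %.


M = Me + (M0 - Me) * e^(-k*t)
  = 10 + (22 - 10) * e^(-0.015*204)
  = 10 + 12 * e^(-3.060)
  = 10 + 12 * 0.04689
  = 10 + 0.5627
  = 10.56%


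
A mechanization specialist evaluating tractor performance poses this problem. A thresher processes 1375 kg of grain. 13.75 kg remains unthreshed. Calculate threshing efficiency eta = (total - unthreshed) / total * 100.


eta = (total - unthreshed) / total * 100
    = (1375 - 13.75) / 1375 * 100
    = 1361.25 / 1375 * 100
    = 99%


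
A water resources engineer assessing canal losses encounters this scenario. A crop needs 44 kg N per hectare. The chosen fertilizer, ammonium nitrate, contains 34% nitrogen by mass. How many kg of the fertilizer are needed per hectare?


Rate = N_required / (N_content / 100)
     = 44 / (34 / 100)
     = 44 / 0.34
     = 129.41 kg/ha


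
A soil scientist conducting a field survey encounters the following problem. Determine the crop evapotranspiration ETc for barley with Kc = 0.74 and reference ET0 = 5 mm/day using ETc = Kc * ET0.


ETc = Kc * ET0
    = 0.74 * 5
    = 3.70 mm/day


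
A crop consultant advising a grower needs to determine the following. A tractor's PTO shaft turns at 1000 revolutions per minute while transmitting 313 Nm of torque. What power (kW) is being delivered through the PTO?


P = 2*pi*n*T / 60000
  = 2*pi * 1000 * 313 / 60000
  = 1966637.00 / 60000
  = 32.78 kW


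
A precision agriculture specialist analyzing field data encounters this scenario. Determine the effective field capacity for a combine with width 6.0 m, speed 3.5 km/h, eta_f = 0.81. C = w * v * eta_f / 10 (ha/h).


C = w * v * eta_f / 10
  = 6.0 * 3.5 * 0.81 / 10
  = 17.01 / 10
  = 1.70 ha/h


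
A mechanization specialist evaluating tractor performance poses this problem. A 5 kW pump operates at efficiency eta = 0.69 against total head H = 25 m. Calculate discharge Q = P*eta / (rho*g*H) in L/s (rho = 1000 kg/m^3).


Q = (P * 1000 * eta) / (rho * g * H)
  = (5 * 1000 * 0.69) / (1000 * 9.81 * 25)
  = 3450 / 245250
  = 0.01407 m^3/s = 14.07 L/s


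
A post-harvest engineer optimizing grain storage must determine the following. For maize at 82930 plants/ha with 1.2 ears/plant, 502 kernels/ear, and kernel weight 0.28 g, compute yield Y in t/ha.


Y = density * ears * kernels * kw
  = 82930 * 1.2 * 502 * 0.28 g/ha
  = 13987968.96 g/ha
  = 13987.97 kg/ha = 13.99 t/ha


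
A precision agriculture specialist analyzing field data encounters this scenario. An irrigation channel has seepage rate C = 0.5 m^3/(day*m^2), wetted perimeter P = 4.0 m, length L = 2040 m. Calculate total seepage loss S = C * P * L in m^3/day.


S = C * P * L
  = 0.5 * 4.0 * 2040
  = 4080 m^3/day


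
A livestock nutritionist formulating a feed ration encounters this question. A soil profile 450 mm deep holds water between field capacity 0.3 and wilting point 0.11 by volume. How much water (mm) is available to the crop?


AW = (FC - WP) * D
   = (0.3 - 0.11) * 450
   = 0.19 * 450
   = 85.50 mm


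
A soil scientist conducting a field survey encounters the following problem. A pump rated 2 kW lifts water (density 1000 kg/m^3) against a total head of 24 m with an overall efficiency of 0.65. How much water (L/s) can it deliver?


Q = (P * 1000 * eta) / (rho * g * H)
  = (2 * 1000 * 0.65) / (1000 * 9.81 * 24)
  = 1300 / 235440
  = 0.00552 m^3/s = 5.52 L/s


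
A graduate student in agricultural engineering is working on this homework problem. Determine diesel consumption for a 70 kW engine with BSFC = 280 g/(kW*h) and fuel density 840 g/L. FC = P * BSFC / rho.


FC = P * BSFC / rho_fuel
   = 70 * 280 / 840
   = 19600 / 840
   = 23.33 L/h


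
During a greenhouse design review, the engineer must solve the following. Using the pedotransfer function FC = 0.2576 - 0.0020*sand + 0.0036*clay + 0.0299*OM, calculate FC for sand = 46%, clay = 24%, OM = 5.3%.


FC = 0.2576 - 0.0020*46 + 0.0036*24 + 0.0299*5.3
   = 0.2576 - 0.0920 + 0.0864 + 0.1585
   = 0.4105


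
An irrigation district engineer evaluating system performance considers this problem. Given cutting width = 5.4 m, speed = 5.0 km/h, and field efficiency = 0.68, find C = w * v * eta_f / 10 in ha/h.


C = w * v * eta_f / 10
  = 5.4 * 5.0 * 0.68 / 10
  = 18.36 / 10
  = 1.84 ha/h


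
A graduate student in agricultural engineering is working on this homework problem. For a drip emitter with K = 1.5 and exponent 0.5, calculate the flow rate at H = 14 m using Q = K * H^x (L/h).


Q = K * H^x
  = 1.5 * 14^0.5
  = 1.5 * 3.7417
  = 5.61 L/h


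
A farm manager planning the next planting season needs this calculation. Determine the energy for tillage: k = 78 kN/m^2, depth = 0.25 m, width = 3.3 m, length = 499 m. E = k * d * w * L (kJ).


E = k * d * w * L
  = 78 * 0.25 * 3.3 * 499
  = 32110.65 kJ


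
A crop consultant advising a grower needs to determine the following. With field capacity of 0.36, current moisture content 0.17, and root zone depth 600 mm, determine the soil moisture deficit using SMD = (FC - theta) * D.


SMD = (FC - theta) * D
    = (0.36 - 0.17) * 600
    = 0.190 * 600
    = 114 mm


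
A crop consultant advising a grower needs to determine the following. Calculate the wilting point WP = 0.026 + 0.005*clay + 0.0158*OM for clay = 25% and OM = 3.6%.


WP = 0.026 + 0.005*25 + 0.0158*3.6
   = 0.026 + 0.1250 + 0.0569
   = 0.2079


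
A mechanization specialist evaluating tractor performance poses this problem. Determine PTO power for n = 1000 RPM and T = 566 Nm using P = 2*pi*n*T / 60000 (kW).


P = 2*pi*n*T / 60000
  = 2*pi * 1000 * 566 / 60000
  = 3556282.88 / 60000
  = 59.27 kW


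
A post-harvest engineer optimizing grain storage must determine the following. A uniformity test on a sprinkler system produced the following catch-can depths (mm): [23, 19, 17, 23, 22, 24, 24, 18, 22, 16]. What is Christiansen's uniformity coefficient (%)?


xbar = 208 / 10 = 20.800
sum|xi - xbar| = 26.400
CU = 100 * (1 - 26.400 / (10 * 20.800))
   = 100 * (1 - 0.1269)
   = 87.31%


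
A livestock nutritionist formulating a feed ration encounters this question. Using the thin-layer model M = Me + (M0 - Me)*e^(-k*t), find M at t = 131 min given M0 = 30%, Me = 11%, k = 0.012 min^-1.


M = Me + (M0 - Me) * e^(-k*t)
  = 11 + (30 - 11) * e^(-0.012*131)
  = 11 + 19 * e^(-1.572)
  = 11 + 19 * 0.20763
  = 11 + 3.9450
  = 14.94%


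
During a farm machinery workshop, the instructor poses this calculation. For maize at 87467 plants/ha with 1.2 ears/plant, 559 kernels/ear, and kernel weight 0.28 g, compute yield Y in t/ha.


Y = density * ears * kernels * kw
  = 87467 * 1.2 * 559 * 0.28 g/ha
  = 16428401.81 g/ha
  = 16428.40 kg/ha = 16.43 t/ha


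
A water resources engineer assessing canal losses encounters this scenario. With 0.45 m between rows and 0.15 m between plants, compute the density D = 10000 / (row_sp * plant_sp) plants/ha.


D = 10000 / (row_sp * plant_sp)
  = 10000 / (0.45 * 0.15)
  = 10000 / 0.0675
  = 148148.15 plants/ha


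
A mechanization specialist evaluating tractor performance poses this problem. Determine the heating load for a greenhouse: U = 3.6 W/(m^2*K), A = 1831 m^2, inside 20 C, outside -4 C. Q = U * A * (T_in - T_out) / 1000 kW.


dT = 20 - (-4) = 24 K
Q = U * A * dT
  = 3.6 * 1831 * 24
  = 158198.40 W = 158.20 kW


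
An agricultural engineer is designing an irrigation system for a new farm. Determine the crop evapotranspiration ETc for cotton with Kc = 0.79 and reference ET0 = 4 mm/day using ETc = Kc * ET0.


ETc = Kc * ET0
    = 0.79 * 4
    = 3.16 mm/day


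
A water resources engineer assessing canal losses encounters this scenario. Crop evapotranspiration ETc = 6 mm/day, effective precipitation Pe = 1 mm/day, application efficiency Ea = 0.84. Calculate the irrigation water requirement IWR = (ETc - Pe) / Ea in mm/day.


IWR = (ETc - Pe) / Ea
    = (6 - 1) / 0.84
    = 5 / 0.84
    = 5.95 mm/day


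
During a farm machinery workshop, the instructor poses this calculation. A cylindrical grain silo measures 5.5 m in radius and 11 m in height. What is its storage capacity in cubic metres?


V = pi * r^2 * h
  = pi * 5.5^2 * 11
  = pi * 30.25 * 11
  = 1045.36 m^3


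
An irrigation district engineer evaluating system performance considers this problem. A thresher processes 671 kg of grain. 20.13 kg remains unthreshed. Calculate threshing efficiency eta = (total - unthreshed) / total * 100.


eta = (total - unthreshed) / total * 100
    = (671 - 20.13) / 671 * 100
    = 650.87 / 671 * 100
    = 97%


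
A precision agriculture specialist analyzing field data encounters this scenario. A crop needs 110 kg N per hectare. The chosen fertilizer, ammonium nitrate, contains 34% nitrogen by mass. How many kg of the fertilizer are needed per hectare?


Rate = N_required / (N_content / 100)
     = 110 / (34 / 100)
     = 110 / 0.34
     = 323.53 kg/ha


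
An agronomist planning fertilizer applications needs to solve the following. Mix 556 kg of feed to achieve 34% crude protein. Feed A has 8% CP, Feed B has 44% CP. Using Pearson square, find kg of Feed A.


parts_A = CP_b - target = 44 - 34 = 10
parts_B = target - CP_a = 34 - 8 = 26
total_parts = 10 + 26 = 36
Feed A = 556 * 10 / 36 = 154.44 kg
Feed B = 556 * 26 / 36 = 401.56 kg

154.44 kg
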